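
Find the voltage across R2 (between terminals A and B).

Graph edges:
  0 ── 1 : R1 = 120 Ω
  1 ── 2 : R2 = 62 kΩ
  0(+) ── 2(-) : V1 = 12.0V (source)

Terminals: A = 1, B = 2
R1 and R2 are in series across V1 (node 0 → node 1 → node 2), and the output A–B is taken across R2, so this is a voltage divider.
Series current: I = V1/(R1 + R2) = 12/(120 + 62000) = 12/62120 = 0.0001932 A
V_R2 = I × R2 = V1 × R2/(R1 + R2) = 12 × 62000/62120 = 11.98 V

Final answer: 11.98 V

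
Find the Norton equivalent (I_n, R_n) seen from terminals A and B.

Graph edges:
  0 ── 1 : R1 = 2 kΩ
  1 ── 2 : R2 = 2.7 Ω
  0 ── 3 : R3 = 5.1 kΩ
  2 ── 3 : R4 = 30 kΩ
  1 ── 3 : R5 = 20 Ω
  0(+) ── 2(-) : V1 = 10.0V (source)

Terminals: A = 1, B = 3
Find the Thévenin equivalent first; then I_n = V_th/R_th and R_n = R_th.
Step 1 — V_th is the open-circuit voltage V_A - V_B (nothing connected across the terminals).
Nodal analysis, taking node 2 as the 0 V reference.
Source V1 fixes V_0 = 10 V.
KCL at each unknown node (sum of currents leaving = 0; resistances in Ω):
  Node 1: (V_1 - 10)/2000 + (V_1 - 0)/2.7 + (V_1 - V_3)/20 = 0
  Node 3: (V_3 - 10)/5100 + (V_3 - 0)/30000 + (V_3 - V_1)/20 = 0
Collecting terms (coefficients in siemens):
  0.4209·V_1 - 0.05·V_3 = 0.005
  0.05023·V_3 - 0.05·V_1 = 0.001961
Determinant D = (0.4209)(0.05023) - (-0.05)(-0.05) = 0.01864
V_1 = [(0.005)(0.05023) - (-0.05)(0.001961)]/D = 0.01873 V
V_3 = [(0.4209)(0.001961) - (0.005)(-0.05)]/D = 0.05768 V
V_th = V_1 - V_3 = 0.01873 - 0.05768 = -0.03895 V
Step 2 — R_th: zero the source — replace V1 by a short circuit (node 2 merges into node 0) — and find the resistance seen between A (node 1) and B (node 3).
Reduce the network between node 1 (A) and node 3 (B) by series/parallel combination:
  Rp1 = R1 ‖ R2 (parallel, both between nodes 0 and 1) = 1/(1/2000 + 1/2.7) = 2.696 Ω
  Rp2 = R3 ‖ R4 (parallel, both between nodes 0 and 3) = 1/(1/5100 + 1/30000) = 4359 Ω
  Rs1 = Rp1 + Rp2 (series, joined only at node 0) = 2.696 + 4359 = 4362 Ω
  Rp3 = R5 ‖ Rs1 (parallel, both between nodes 1 and 3) = 1/(1/20 + 1/4362) = 19.91 Ω
R_th = 19.91 Ω
I_n = V_th/R_th = -0.03895/19.91 = -0.001956 A, and R_n = R_th = 19.91 Ω

Final answer: I_n = -0.001956 A, R_n = 19.91 Ω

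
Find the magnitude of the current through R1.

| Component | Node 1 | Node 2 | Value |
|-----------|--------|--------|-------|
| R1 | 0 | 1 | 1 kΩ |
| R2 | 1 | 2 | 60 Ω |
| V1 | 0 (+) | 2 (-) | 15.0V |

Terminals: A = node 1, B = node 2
Nodal analysis, taking node 2 as the 0 V reference.
Source V1 fixes V_0 = 15 V.
KCL at each unknown node (sum of currents leaving = 0; resistances in Ω):
  Node 1: (V_1 - 15)/1000 + (V_1 - 0)/60 = 0
Collecting terms: 0.01767 × V_1 = 0.015  =>  V_1 = 0.8491 V
I_R1 = (V_0 - V_1)/R1 = (15 - 0.8491)/1000 = 0.01415 A
|I_R1| = 0.01415 A

Final answer: |I_R1| = 0.01415 A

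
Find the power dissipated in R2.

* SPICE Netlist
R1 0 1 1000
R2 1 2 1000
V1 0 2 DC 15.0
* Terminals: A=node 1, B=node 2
Nodal analysis, taking node 2 as the 0 V reference.
Source V1 fixes V_0 = 15 V.
KCL at each unknown node (sum of currents leaving = 0; resistances in Ω):
  Node 1: (V_1 - 15)/1000 + (V_1 - 0)/1000 = 0
Collecting terms: 0.002 × V_1 = 0.015  =>  V_1 = 7.5 V
I_R2 = (V_1 - V_2)/R2 = (7.5 - 0)/1000 = 0.0075 A
P_R2 = I_R2² × R2 = (0.0075)² × 1000 = 0.05625 W

Final answer: 0.05625 W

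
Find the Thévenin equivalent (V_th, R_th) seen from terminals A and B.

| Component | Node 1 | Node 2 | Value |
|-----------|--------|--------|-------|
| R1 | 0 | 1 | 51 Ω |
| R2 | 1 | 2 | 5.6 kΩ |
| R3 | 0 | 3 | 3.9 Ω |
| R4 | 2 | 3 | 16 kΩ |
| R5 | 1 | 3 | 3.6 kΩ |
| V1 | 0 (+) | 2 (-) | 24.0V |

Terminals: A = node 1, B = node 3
Step 1 — V_th is the open-circuit voltage V_A - V_B (nothing connected across the terminals).
Nodal analysis, taking node 2 as the 0 V reference.
Source V1 fixes V_0 = 24 V.
KCL at each unknown node (sum of currents leaving = 0; resistances in Ω):
  Node 1: (V_1 - 24)/51 + (V_1 - 0)/5600 + (V_1 - V_3)/3600 = 0
  Node 3: (V_3 - 24)/3.9 + (V_3 - 0)/16000 + (V_3 - V_1)/3600 = 0
Collecting terms (coefficients in siemens):
  0.02006·V_1 - 0.0002778·V_3 = 0.4706
  0.2568·V_3 - 0.0002778·V_1 = 6.154
Determinant D = (0.02006)(0.2568) - (-0.0002778)(-0.0002778) = 0.005151
V_1 = [(0.4706)(0.2568) - (-0.0002778)(6.154)]/D = 23.79 V
V_3 = [(0.02006)(6.154) - (0.4706)(-0.0002778)]/D = 23.99 V
V_th = V_1 - V_3 = 23.79 - 23.99 = -0.2076 V
Step 2 — R_th: zero the source — replace V1 by a short circuit (node 2 merges into node 0) — and find the resistance seen between A (node 1) and B (node 3).
Reduce the network between node 1 (A) and node 3 (B) by series/parallel combination:
  Rp1 = R1 ‖ R2 (parallel, both between nodes 0 and 1) = 1/(1/51 + 1/5600) = 50.54 Ω
  Rp2 = R3 ‖ R4 (parallel, both between nodes 0 and 3) = 1/(1/3.9 + 1/16000) = 3.899 Ω
  Rs1 = Rp1 + Rp2 (series, joined only at node 0) = 50.54 + 3.899 = 54.44 Ω
  Rp3 = R5 ‖ Rs1 (parallel, both between nodes 1 and 3) = 1/(1/3600 + 1/54.44) = 53.63 Ω
R_th = 53.63 Ω

Final answer: V_th = -0.2076 V, R_th = 53.63 Ω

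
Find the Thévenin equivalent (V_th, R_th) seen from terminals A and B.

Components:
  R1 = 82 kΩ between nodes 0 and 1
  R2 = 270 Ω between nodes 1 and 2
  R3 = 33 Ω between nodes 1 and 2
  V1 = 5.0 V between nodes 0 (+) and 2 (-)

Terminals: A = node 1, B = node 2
Step 1 — V_th is the open-circuit voltage V_A - V_B (nothing connected across the terminals).
Nodal analysis, taking node 2 as the 0 V reference.
Source V1 fixes V_0 = 5 V.
KCL at each unknown node (sum of currents leaving = 0; resistances in Ω):
  Node 1: (V_1 - 5)/82000 + (V_1 - 0)/270 + (V_1 - 0)/33 = 0
Collecting terms: 0.03402 × V_1 = 0.00006098  =>  V_1 = 0.001792 V
V_th = V_1 - V_2 = 0.001792 - 0 = 0.001792 V
Step 2 — R_th: zero the source — replace V1 by a short circuit (node 2 merges into node 0) — and find the resistance seen between A (node 1) and B (node 0).
Reduce the network between node 1 (A) and node 0 (B) by series/parallel combination:
  Rp1 = R1 ‖ R2 ‖ R3 (parallel, all between nodes 0 and 1) = 1/(1/82000 + 1/270 + 1/33) = 29.4 Ω
R_th = 29.4 Ω

Final answer: V_th = 0.001792 V, R_th = 29.4 Ω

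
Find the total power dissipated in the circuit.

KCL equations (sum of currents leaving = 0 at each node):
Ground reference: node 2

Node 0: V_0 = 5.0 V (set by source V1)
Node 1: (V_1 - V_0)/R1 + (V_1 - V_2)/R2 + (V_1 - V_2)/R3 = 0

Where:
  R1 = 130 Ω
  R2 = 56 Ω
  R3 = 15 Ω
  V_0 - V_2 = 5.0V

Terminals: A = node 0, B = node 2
Nodal analysis, taking node 2 as the 0 V reference.
Source V1 fixes V_0 = 5 V.
KCL at each unknown node (sum of currents leaving = 0; resistances in Ω):
  Node 1: (V_1 - 5)/130 + (V_1 - 0)/56 + (V_1 - 0)/15 = 0
Collecting terms: 0.09222 × V_1 = 0.03846  =>  V_1 = 0.4171 V
Power in each resistor, P = (ΔV)²/R:
  P_R1 = (5 - 0.4171)²/130 = 0.1616 W
  P_R2 = (0.4171 - 0)²/56 = 0.003106 W
  P_R3 = (0.4171 - 0)²/15 = 0.0116 W
P_total = P_R1 + P_R2 + P_R3 = 0.1763 W

Final answer: 0.1763 W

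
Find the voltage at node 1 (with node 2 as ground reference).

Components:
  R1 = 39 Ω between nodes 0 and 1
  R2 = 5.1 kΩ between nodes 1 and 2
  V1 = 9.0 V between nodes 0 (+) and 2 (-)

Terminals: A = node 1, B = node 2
Nodal analysis, taking node 2 as the 0 V reference.
Source V1 fixes V_0 = 9 V.
KCL at each unknown node (sum of currents leaving = 0; resistances in Ω):
  Node 1: (V_1 - 9)/39 + (V_1 - 0)/5100 = 0
Collecting terms: 0.02584 × V_1 = 0.2308  =>  V_1 = 8.932 V
The requested potential is V_1 = 8.932 V.

Final answer: V_1 = 8.932 V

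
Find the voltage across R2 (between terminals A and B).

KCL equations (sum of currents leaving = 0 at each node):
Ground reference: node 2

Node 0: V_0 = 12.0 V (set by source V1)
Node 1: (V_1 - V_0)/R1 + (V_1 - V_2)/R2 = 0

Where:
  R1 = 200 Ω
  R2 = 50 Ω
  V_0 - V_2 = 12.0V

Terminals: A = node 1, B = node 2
R1 and R2 are in series across V1 (node 0 → node 1 → node 2), and the output A–B is taken across R2, so this is a voltage divider.
Series current: I = V1/(R1 + R2) = 12/(200 + 50) = 12/250 = 0.048 A
V_R2 = I × R2 = V1 × R2/(R1 + R2) = 12 × 50/250 = 2.4 V

Final answer: 2.4 V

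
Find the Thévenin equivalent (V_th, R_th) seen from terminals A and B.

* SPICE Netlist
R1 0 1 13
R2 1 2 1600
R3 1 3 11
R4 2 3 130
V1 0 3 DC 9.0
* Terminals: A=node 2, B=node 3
Step 1 — V_th is the open-circuit voltage V_A - V_B (nothing connected across the terminals).
Nodal analysis, taking node 3 as the 0 V reference.
Source V1 fixes V_0 = 9 V.
KCL at each unknown node (sum of currents leaving = 0; resistances in Ω):
  Node 1: (V_1 - 9)/13 + (V_1 - V_2)/1600 + (V_1 - 0)/11 = 0
  Node 2: (V_2 - V_1)/1600 + (V_2 - 0)/130 = 0
Collecting terms (coefficients in siemens):
  0.1685·V_1 - 0.000625·V_2 = 0.6923
  0.008317·V_2 - 0.000625·V_1 = 0
Determinant D = (0.1685)(0.008317) - (-0.000625)(-0.000625) = 0.001401
V_1 = [(0.6923)(0.008317) - (-0.000625)(0)]/D = 4.111 V
V_2 = [(0.1685)(0) - (0.6923)(-0.000625)]/D = 0.3089 V
V_th = V_2 - V_3 = 0.3089 - 0 = 0.3089 V
Step 2 — R_th: zero the source — replace V1 by a short circuit (node 3 merges into node 0) — and find the resistance seen between A (node 2) and B (node 0).
Reduce the network between node 2 (A) and node 0 (B) by series/parallel combination:
  Rp1 = R1 ‖ R3 (parallel, both between nodes 0 and 1) = 1/(1/13 + 1/11) = 5.958 Ω
  Rs1 = R2 + Rp1 (series, joined only at node 1) = 1600 + 5.958 = 1606 Ω
  Rp2 = R4 ‖ Rs1 (parallel, both between nodes 0 and 2) = 1/(1/130 + 1/1606) = 120.3 Ω
R_th = 120.3 Ω

Final answer: V_th = 0.3089 V, R_th = 120.3 Ω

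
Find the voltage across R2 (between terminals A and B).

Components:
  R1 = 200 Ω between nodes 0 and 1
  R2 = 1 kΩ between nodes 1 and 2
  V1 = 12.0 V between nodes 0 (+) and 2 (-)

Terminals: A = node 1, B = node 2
R1 and R2 are in series across V1 (node 0 → node 1 → node 2), and the output A–B is taken across R2, so this is a voltage divider.
Series current: I = V1/(R1 + R2) = 12/(200 + 1000) = 12/1200 = 0.01 A
V_R2 = I × R2 = V1 × R2/(R1 + R2) = 12 × 1000/1200 = 10 V

Final answer: 10 V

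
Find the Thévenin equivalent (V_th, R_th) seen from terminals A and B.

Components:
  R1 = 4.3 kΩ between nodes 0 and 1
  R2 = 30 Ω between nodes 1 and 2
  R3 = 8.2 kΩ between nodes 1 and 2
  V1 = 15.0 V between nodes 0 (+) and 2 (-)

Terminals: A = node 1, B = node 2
Step 1 — V_th is the open-circuit voltage V_A - V_B (nothing connected across the terminals).
Nodal analysis, taking node 2 as the 0 V reference.
Source V1 fixes V_0 = 15 V.
KCL at each unknown node (sum of currents leaving = 0; resistances in Ω):
  Node 1: (V_1 - 15)/4300 + (V_1 - 0)/30 + (V_1 - 0)/8200 = 0
Collecting terms: 0.03369 × V_1 = 0.003488  =>  V_1 = 0.1035 V
V_th = V_1 - V_2 = 0.1035 - 0 = 0.1035 V
Step 2 — R_th: zero the source — replace V1 by a short circuit (node 2 merges into node 0) — and find the resistance seen between A (node 1) and B (node 0).
Reduce the network between node 1 (A) and node 0 (B) by series/parallel combination:
  Rp1 = R1 ‖ R2 ‖ R3 (parallel, all between nodes 0 and 1) = 1/(1/4300 + 1/30 + 1/8200) = 29.68 Ω
R_th = 29.68 Ω

Final answer: V_th = 0.1035 V, R_th = 29.68 Ω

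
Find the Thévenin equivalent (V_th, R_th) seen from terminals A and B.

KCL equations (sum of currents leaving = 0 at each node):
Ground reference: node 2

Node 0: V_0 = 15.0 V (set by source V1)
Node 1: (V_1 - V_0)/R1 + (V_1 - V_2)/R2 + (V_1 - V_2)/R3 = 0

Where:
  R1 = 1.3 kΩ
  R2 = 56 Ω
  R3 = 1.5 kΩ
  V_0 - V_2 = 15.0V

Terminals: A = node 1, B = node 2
Step 1 — V_th is the open-circuit voltage V_A - V_B (nothing connected across the terminals).
Nodal analysis, taking node 2 as the 0 V reference.
Source V1 fixes V_0 = 15 V.
KCL at each unknown node (sum of currents leaving = 0; resistances in Ω):
  Node 1: (V_1 - 15)/1300 + (V_1 - 0)/56 + (V_1 - 0)/1500 = 0
Collecting terms: 0.01929 × V_1 = 0.01154  =>  V_1 = 0.5981 V
V_th = V_1 - V_2 = 0.5981 - 0 = 0.5981 V
Step 2 — R_th: zero the source — replace V1 by a short circuit (node 2 merges into node 0) — and find the resistance seen between A (node 1) and B (node 0).
Reduce the network between node 1 (A) and node 0 (B) by series/parallel combination:
  Rp1 = R1 ‖ R2 ‖ R3 (parallel, all between nodes 0 and 1) = 1/(1/1300 + 1/56 + 1/1500) = 51.83 Ω
R_th = 51.83 Ω

Final answer: V_th = 0.5981 V, R_th = 51.83 Ω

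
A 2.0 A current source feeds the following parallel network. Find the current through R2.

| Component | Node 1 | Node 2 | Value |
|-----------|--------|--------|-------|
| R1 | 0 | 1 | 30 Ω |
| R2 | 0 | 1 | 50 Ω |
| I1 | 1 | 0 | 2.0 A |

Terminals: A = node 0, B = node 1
All resistors sit directly between nodes 0 and 1, so they are in parallel and share one voltage V; the full source current 2 A splits among them.
1/R_par = 1/30 + 1/50 = 0.05333 S  =>  R_par = 18.75 Ω
V = I × R_par = 2 × 18.75 = 37.5 V
I_R2 = V/R2 = 37.5/50 = 0.75 A

Final answer: 0.75 A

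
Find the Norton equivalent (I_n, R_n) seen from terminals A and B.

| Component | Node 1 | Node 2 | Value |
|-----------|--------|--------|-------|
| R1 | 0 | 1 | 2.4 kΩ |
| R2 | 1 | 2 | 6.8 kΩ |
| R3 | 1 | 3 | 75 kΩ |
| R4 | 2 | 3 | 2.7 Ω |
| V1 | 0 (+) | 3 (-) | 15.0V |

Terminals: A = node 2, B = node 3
Find the Thévenin equivalent first; then I_n = V_th/R_th and R_n = R_th.
Step 1 — V_th is the open-circuit voltage V_A - V_B (nothing connected across the terminals).
Nodal analysis, taking node 3 as the 0 V reference.
Source V1 fixes V_0 = 15 V.
KCL at each unknown node (sum of currents leaving = 0; resistances in Ω):
  Node 1: (V_1 - 15)/2400 + (V_1 - V_2)/6800 + (V_1 - 0)/75000 = 0
  Node 2: (V_2 - V_1)/6800 + (V_2 - 0)/2.7 = 0
Collecting terms (coefficients in siemens):
  0.0005771·V_1 - 0.0001471·V_2 = 0.00625
  0.3705·V_2 - 0.0001471·V_1 = 0
Determinant D = (0.0005771)(0.3705) - (-0.0001471)(-0.0001471) = 0.0002138
V_1 = [(0.00625)(0.3705) - (-0.0001471)(0)]/D = 10.83 V
V_2 = [(0.0005771)(0) - (0.00625)(-0.0001471)]/D = 0.004299 V
V_th = V_2 - V_3 = 0.004299 - 0 = 0.004299 V
Step 2 — R_th: zero the source — replace V1 by a short circuit (node 3 merges into node 0) — and find the resistance seen between A (node 2) and B (node 0).
Reduce the network between node 2 (A) and node 0 (B) by series/parallel combination:
  Rp1 = R1 ‖ R3 (parallel, both between nodes 0 and 1) = 1/(1/2400 + 1/75000) = 2326 Ω
  Rs1 = R2 + Rp1 (series, joined only at node 1) = 6800 + 2326 = 9126 Ω
  Rp2 = R4 ‖ Rs1 (parallel, both between nodes 0 and 2) = 1/(1/2.7 + 1/9126) = 2.699 Ω
R_th = 2.699 Ω
I_n = V_th/R_th = 0.004299/2.699 = 0.001593 A, and R_n = R_th = 2.699 Ω

Final answer: I_n = 0.001593 A, R_n = 2.699 Ω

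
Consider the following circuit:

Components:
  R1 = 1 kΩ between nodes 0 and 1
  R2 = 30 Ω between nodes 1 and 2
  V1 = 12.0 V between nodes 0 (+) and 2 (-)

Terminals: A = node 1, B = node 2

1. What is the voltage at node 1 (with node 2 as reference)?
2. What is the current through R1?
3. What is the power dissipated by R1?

Nodal analysis, taking node 2 as the 0 V reference.
Source V1 fixes V_0 = 12 V.
KCL at each unknown node (sum of currents leaving = 0; resistances in Ω):
  Node 1: (V_1 - 12)/1000 + (V_1 - 0)/30 = 0
Collecting terms: 0.03433 × V_1 = 0.012  =>  V_1 = 0.3495 V
Part 1:
  Read off the nodal solution: V_1 = 0.3495 V
Part 2:
  I_R1 = (V_0 - V_1)/R1 = (12 - 0.3495)/1000 = 0.01165 A
  Magnitude: I_R1 = 0.01165 A
Part 3:
  I_R1 = (V_0 - V_1)/R1 = (12 - 0.3495)/1000 = 0.01165 A
  P_R1 = I_R1² × R1 = (0.01165)² × 1000 = 0.1357 W

Final answers:
1. V_1 = 0.3495 V
2. I_R1 = 0.01165 A
3. P_R1 = 0.1357 W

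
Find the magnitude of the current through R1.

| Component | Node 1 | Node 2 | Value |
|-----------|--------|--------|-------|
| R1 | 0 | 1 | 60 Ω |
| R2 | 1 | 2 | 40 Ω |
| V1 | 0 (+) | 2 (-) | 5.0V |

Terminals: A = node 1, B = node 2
Nodal analysis, taking node 2 as the 0 V reference.
Source V1 fixes V_0 = 5 V.
KCL at each unknown node (sum of currents leaving = 0; resistances in Ω):
  Node 1: (V_1 - 5)/60 + (V_1 - 0)/40 = 0
Collecting terms: 0.04167 × V_1 = 0.08333  =>  V_1 = 2 V
I_R1 = (V_0 - V_1)/R1 = (5 - 2)/60 = 0.05 A
|I_R1| = 0.05 A

Final answer: |I_R1| = 0.05 A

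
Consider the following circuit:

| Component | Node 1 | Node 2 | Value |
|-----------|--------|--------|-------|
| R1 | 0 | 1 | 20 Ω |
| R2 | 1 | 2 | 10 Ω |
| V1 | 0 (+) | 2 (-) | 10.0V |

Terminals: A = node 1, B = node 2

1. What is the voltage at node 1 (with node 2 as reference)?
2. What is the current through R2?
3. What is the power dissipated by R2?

Nodal analysis, taking node 2 as the 0 V reference.
Source V1 fixes V_0 = 10 V.
KCL at each unknown node (sum of currents leaving = 0; resistances in Ω):
  Node 1: (V_1 - 10)/20 + (V_1 - 0)/10 = 0
Collecting terms: 0.15 × V_1 = 0.5  =>  V_1 = 3.333 V
Part 1:
  Read off the nodal solution: V_1 = 3.333 V
Part 2:
  I_R2 = (V_1 - V_2)/R2 = (3.333 - 0)/10 = 0.3333 A
  Magnitude: I_R2 = 0.3333 A
Part 3:
  I_R2 = (V_1 - V_2)/R2 = (3.333 - 0)/10 = 0.3333 A
  P_R2 = I_R2² × R2 = (0.3333)² × 10 = 1.111 W

Final answers:
1. V_1 = 3.333 V
2. I_R2 = 0.3333 A
3. P_R2 = 1.111 W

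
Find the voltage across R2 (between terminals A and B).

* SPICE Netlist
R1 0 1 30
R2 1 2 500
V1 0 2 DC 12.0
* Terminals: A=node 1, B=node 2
R1 and R2 are in series across V1 (node 0 → node 1 → node 2), and the output A–B is taken across R2, so this is a voltage divider.
Series current: I = V1/(R1 + R2) = 12/(30 + 500) = 12/530 = 0.02264 A
V_R2 = I × R2 = V1 × R2/(R1 + R2) = 12 × 500/530 = 11.32 V

Final answer: 11.32 V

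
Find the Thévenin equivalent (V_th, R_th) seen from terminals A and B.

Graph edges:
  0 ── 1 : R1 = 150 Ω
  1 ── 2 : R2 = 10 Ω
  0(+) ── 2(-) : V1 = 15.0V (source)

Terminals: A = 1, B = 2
Step 1 — V_th is the open-circuit voltage V_A - V_B (nothing connected across the terminals).
Nodal analysis, taking node 2 as the 0 V reference.
Source V1 fixes V_0 = 15 V.
KCL at each unknown node (sum of currents leaving = 0; resistances in Ω):
  Node 1: (V_1 - 15)/150 + (V_1 - 0)/10 = 0
Collecting terms: 0.1067 × V_1 = 0.1  =>  V_1 = 0.9375 V
V_th = V_1 - V_2 = 0.9375 - 0 = 0.9375 V
Step 2 — R_th: zero the source — replace V1 by a short circuit (node 2 merges into node 0) — and find the resistance seen between A (node 1) and B (node 0).
Reduce the network between node 1 (A) and node 0 (B) by series/parallel combination:
  Rp1 = R1 ‖ R2 (parallel, both between nodes 0 and 1) = 1/(1/150 + 1/10) = 9.375 Ω
R_th = 9.375 Ω

Final answer: V_th = 0.9375 V, R_th = 9.375 Ω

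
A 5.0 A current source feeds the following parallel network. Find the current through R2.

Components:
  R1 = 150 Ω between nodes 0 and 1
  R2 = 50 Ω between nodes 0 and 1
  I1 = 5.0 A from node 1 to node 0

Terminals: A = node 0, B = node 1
All resistors sit directly between nodes 0 and 1, so they are in parallel and share one voltage V; the full source current 5 A splits among them.
1/R_par = 1/150 + 1/50 = 0.02667 S  =>  R_par = 37.5 Ω
V = I × R_par = 5 × 37.5 = 187.5 V
I_R2 = V/R2 = 187.5/50 = 3.75 A

Final answer: 3.75 A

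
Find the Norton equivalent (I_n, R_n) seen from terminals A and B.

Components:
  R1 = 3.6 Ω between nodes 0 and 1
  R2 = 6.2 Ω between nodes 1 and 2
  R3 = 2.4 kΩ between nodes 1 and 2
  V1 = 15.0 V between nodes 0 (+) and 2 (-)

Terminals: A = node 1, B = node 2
Find the Thévenin equivalent first; then I_n = V_th/R_th and R_n = R_th.
Step 1 — V_th is the open-circuit voltage V_A - V_B (nothing connected across the terminals).
Nodal analysis, taking node 2 as the 0 V reference.
Source V1 fixes V_0 = 15 V.
KCL at each unknown node (sum of currents leaving = 0; resistances in Ω):
  Node 1: (V_1 - 15)/3.6 + (V_1 - 0)/6.2 + (V_1 - 0)/2400 = 0
Collecting terms: 0.4395 × V_1 = 4.167  =>  V_1 = 9.481 V
V_th = V_1 - V_2 = 9.481 - 0 = 9.481 V
Step 2 — R_th: zero the source — replace V1 by a short circuit (node 2 merges into node 0) — and find the resistance seen between A (node 1) and B (node 0).
Reduce the network between node 1 (A) and node 0 (B) by series/parallel combination:
  Rp1 = R1 ‖ R2 ‖ R3 (parallel, all between nodes 0 and 1) = 1/(1/3.6 + 1/6.2 + 1/2400) = 2.275 Ω
R_th = 2.275 Ω
I_n = V_th/R_th = 9.481/2.275 = 4.167 A, and R_n = R_th = 2.275 Ω

Final answer: I_n = 4.167 A, R_n = 2.275 Ω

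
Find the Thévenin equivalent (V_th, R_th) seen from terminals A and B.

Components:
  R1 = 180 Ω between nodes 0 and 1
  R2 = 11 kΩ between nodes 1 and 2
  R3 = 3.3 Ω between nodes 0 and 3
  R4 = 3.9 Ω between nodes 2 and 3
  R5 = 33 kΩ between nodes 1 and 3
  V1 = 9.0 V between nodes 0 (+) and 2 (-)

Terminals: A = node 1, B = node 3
Step 1 — V_th is the open-circuit voltage V_A - V_B (nothing connected across the terminals).
Nodal analysis, taking node 2 as the 0 V reference.
Source V1 fixes V_0 = 9 V.
KCL at each unknown node (sum of currents leaving = 0; resistances in Ω):
  Node 1: (V_1 - 9)/180 + (V_1 - 0)/11000 + (V_1 - V_3)/33000 = 0
  Node 3: (V_3 - 9)/3.3 + (V_3 - 0)/3.9 + (V_3 - V_1)/33000 = 0
Collecting terms (coefficients in siemens):
  0.005677·V_1 - 0.0000303·V_3 = 0.05
  0.5595·V_3 - 0.0000303·V_1 = 2.727
Determinant D = (0.005677)(0.5595) - (-0.0000303)(-0.0000303) = 0.003176
V_1 = [(0.05)(0.5595) - (-0.0000303)(2.727)]/D = 8.834 V
V_3 = [(0.005677)(2.727) - (0.05)(-0.0000303)]/D = 4.875 V
V_th = V_1 - V_3 = 8.834 - 4.875 = 3.959 V
Step 2 — R_th: zero the source — replace V1 by a short circuit (node 2 merges into node 0) — and find the resistance seen between A (node 1) and B (node 3).
Reduce the network between node 1 (A) and node 3 (B) by series/parallel combination:
  Rp1 = R1 ‖ R2 (parallel, both between nodes 0 and 1) = 1/(1/180 + 1/11000) = 177.1 Ω
  Rp2 = R3 ‖ R4 (parallel, both between nodes 0 and 3) = 1/(1/3.3 + 1/3.9) = 1.787 Ω
  Rs1 = Rp1 + Rp2 (series, joined only at node 0) = 177.1 + 1.787 = 178.9 Ω
  Rp3 = R5 ‖ Rs1 (parallel, both between nodes 1 and 3) = 1/(1/33000 + 1/178.9) = 177.9 Ω
R_th = 177.9 Ω

Final answer: V_th = 3.959 V, R_th = 177.9 Ω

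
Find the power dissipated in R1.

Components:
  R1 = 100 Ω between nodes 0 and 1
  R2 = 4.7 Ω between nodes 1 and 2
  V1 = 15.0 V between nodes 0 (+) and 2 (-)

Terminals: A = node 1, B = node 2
Nodal analysis, taking node 2 as the 0 V reference.
Source V1 fixes V_0 = 15 V.
KCL at each unknown node (sum of currents leaving = 0; resistances in Ω):
  Node 1: (V_1 - 15)/100 + (V_1 - 0)/4.7 = 0
Collecting terms: 0.2228 × V_1 = 0.15  =>  V_1 = 0.6734 V
I_R1 = (V_0 - V_1)/R1 = (15 - 0.6734)/100 = 0.1433 A
P_R1 = I_R1² × R1 = (0.1433)² × 100 = 2.053 W

Final answer: 2.053 W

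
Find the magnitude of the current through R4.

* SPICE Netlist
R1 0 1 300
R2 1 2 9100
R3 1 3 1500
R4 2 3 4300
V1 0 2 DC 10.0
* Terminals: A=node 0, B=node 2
Nodal analysis, taking node 2 as the 0 V reference.
Source V1 fixes V_0 = 10 V.
KCL at each unknown node (sum of currents leaving = 0; resistances in Ω):
  Node 1: (V_1 - 10)/300 + (V_1 - 0)/9100 + (V_1 - V_3)/1500 = 0
  Node 3: (V_3 - V_1)/1500 + (V_3 - 0)/4300 = 0
Collecting terms (coefficients in siemens):
  0.00411·V_1 - 0.0006667·V_3 = 0.03333
  0.0008992·V_3 - 0.0006667·V_1 = 0
Determinant D = (0.00411)(0.0008992) - (-0.0006667)(-0.0006667) = 0.000003251
V_1 = [(0.03333)(0.0008992) - (-0.0006667)(0)]/D = 9.219 V
V_3 = [(0.00411)(0) - (0.03333)(-0.0006667)]/D = 6.835 V
I_R4 = (V_2 - V_3)/R4 = (0 - 6.835)/4300 = -0.00159 A
|I_R4| = 0.00159 A

Final answer: |I_R4| = 0.00159 A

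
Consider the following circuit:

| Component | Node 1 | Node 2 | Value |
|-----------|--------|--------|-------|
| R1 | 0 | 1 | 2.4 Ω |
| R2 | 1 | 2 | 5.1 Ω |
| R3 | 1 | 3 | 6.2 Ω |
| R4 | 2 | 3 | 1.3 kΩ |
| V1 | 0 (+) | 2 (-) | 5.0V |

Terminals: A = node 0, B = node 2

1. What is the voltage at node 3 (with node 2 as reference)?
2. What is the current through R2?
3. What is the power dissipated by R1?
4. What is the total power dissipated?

Nodal analysis, taking node 2 as the 0 V reference.
Source V1 fixes V_0 = 5 V.
KCL at each unknown node (sum of currents leaving = 0; resistances in Ω):
  Node 1: (V_1 - 5)/2.4 + (V_1 - 0)/5.1 + (V_1 - V_3)/6.2 = 0
  Node 3: (V_3 - V_1)/6.2 + (V_3 - 0)/1300 = 0
Collecting terms (coefficients in siemens):
  0.774·V_1 - 0.1613·V_3 = 2.083
  0.1621·V_3 - 0.1613·V_1 = 0
Determinant D = (0.774)(0.1621) - (-0.1613)(-0.1613) = 0.09943
V_1 = [(2.083)(0.1621) - (-0.1613)(0)]/D = 3.396 V
V_3 = [(0.774)(0) - (2.083)(-0.1613)]/D = 3.38 V
Part 1:
  Read off the nodal solution: V_3 = 3.38 V
Part 2:
  I_R2 = (V_1 - V_2)/R2 = (3.396 - 0)/5.1 = 0.6658 A
  Magnitude: I_R2 = 0.6658 A
Part 3:
  I_R1 = (V_0 - V_1)/R1 = (5 - 3.396)/2.4 = 0.6684 A
  P_R1 = I_R1² × R1 = (0.6684)² × 2.4 = 1.072 W
Part 4:
  Power in each resistor, P = (ΔV)²/R:
    P_R1 = (5 - 3.396)²/2.4 = 1.072 W
    P_R2 = (3.396 - 0)²/5.1 = 2.261 W
    P_R3 = (3.396 - 3.38)²/6.2 = 0.0000419 W
    P_R4 = (0 - 3.38)²/1300 = 0.008786 W
  P_total = P_R1 + P_R2 + P_R3 + P_R4 = 3.342 W

Final answers:
1. V_3 = 3.38 V
2. I_R2 = 0.6658 A
3. P_R1 = 1.072 W
4. P_total = 3.342 W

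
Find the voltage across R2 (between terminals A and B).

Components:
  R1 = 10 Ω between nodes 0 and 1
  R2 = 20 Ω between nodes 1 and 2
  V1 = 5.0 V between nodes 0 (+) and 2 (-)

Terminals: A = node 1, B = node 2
R1 and R2 are in series across V1 (node 0 → node 1 → node 2), and the output A–B is taken across R2, so this is a voltage divider.
Series current: I = V1/(R1 + R2) = 5/(10 + 20) = 5/30 = 0.1667 A
V_R2 = I × R2 = V1 × R2/(R1 + R2) = 5 × 20/30 = 3.333 V

Final answer: 3.333 V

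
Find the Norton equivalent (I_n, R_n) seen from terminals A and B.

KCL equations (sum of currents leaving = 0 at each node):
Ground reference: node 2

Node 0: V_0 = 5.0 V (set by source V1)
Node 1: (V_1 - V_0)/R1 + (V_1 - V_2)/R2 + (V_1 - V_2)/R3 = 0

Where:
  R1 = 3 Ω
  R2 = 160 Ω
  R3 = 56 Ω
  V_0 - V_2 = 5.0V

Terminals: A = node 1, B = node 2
Find the Thévenin equivalent first; then I_n = V_th/R_th and R_n = R_th.
Step 1 — V_th is the open-circuit voltage V_A - V_B (nothing connected across the terminals).
Nodal analysis, taking node 2 as the 0 V reference.
Source V1 fixes V_0 = 5 V.
KCL at each unknown node (sum of currents leaving = 0; resistances in Ω):
  Node 1: (V_1 - 5)/3 + (V_1 - 0)/160 + (V_1 - 0)/56 = 0
Collecting terms: 0.3574 × V_1 = 1.667  =>  V_1 = 4.663 V
V_th = V_1 - V_2 = 4.663 - 0 = 4.663 V
Step 2 — R_th: zero the source — replace V1 by a short circuit (node 2 merges into node 0) — and find the resistance seen between A (node 1) and B (node 0).
Reduce the network between node 1 (A) and node 0 (B) by series/parallel combination:
  Rp1 = R1 ‖ R2 ‖ R3 (parallel, all between nodes 0 and 1) = 1/(1/3 + 1/160 + 1/56) = 2.798 Ω
R_th = 2.798 Ω
I_n = V_th/R_th = 4.663/2.798 = 1.667 A, and R_n = R_th = 2.798 Ω

Final answer: I_n = 1.667 A, R_n = 2.798 Ω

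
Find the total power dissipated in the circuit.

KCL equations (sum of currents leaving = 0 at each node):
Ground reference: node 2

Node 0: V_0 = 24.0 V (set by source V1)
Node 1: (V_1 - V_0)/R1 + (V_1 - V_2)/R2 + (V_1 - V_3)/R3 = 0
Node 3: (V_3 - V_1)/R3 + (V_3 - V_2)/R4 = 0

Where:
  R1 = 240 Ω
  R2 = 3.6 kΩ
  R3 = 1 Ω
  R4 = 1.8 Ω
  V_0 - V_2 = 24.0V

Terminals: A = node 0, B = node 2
Nodal analysis, taking node 2 as the 0 V reference.
Source V1 fixes V_0 = 24 V.
KCL at each unknown node (sum of currents leaving = 0; resistances in Ω):
  Node 1: (V_1 - 24)/240 + (V_1 - 0)/3600 + (V_1 - V_3)/1 = 0
  Node 3: (V_3 - V_1)/1 + (V_3 - 0)/1.8 = 0
Collecting terms (coefficients in siemens):
  1.004·V_1 - 1·V_3 = 0.1
  1.556·V_3 - 1·V_1 = 0
Determinant D = (1.004)(1.556) - (-1)(-1) = 0.5625
V_1 = [(0.1)(1.556) - (-1)(0)]/D = 0.2766 V
V_3 = [(1.004)(0) - (0.1)(-1)]/D = 0.1778 V
Power in each resistor, P = (ΔV)²/R:
  P_R1 = (24 - 0.2766)²/240 = 2.345 W
  P_R2 = (0.2766 - 0)²/3600 = 0.00002125 W
  P_R3 = (0.2766 - 0.1778)²/1 = 0.009756 W
  P_R4 = (0 - 0.1778)²/1.8 = 0.01756 W
P_total = P_R1 + P_R2 + P_R3 + P_R4 = 2.372 W

Final answer: 2.372 W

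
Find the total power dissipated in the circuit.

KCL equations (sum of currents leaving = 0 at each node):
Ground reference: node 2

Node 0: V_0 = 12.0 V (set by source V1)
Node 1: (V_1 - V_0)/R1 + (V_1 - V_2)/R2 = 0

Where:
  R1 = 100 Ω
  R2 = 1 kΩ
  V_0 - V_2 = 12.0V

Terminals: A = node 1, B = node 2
Nodal analysis, taking node 2 as the 0 V reference.
Source V1 fixes V_0 = 12 V.
KCL at each unknown node (sum of currents leaving = 0; resistances in Ω):
  Node 1: (V_1 - 12)/100 + (V_1 - 0)/1000 = 0
Collecting terms: 0.011 × V_1 = 0.12  =>  V_1 = 10.91 V
Power in each resistor, P = (ΔV)²/R:
  P_R1 = (12 - 10.91)²/100 = 0.0119 W
  P_R2 = (10.91 - 0)²/1000 = 0.119 W
P_total = P_R1 + P_R2 = 0.1309 W

Final answer: 0.1309 W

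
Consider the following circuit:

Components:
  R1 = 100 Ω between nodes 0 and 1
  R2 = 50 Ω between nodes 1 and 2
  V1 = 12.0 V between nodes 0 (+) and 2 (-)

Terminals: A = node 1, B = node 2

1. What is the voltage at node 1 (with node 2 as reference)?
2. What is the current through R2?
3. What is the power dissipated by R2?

Nodal analysis, taking node 2 as the 0 V reference.
Source V1 fixes V_0 = 12 V.
KCL at each unknown node (sum of currents leaving = 0; resistances in Ω):
  Node 1: (V_1 - 12)/100 + (V_1 - 0)/50 = 0
Collecting terms: 0.03 × V_1 = 0.12  =>  V_1 = 4 V
Part 1:
  Read off the nodal solution: V_1 = 4 V
Part 2:
  I_R2 = (V_1 - V_2)/R2 = (4 - 0)/50 = 0.08 A
  Magnitude: I_R2 = 0.08 A
Part 3:
  I_R2 = (V_1 - V_2)/R2 = (4 - 0)/50 = 0.08 A
  P_R2 = I_R2² × R2 = (0.08)² × 50 = 0.32 W

Final answers:
1. V_1 = 4 V
2. I_R2 = 0.08 A
3. P_R2 = 0.32 W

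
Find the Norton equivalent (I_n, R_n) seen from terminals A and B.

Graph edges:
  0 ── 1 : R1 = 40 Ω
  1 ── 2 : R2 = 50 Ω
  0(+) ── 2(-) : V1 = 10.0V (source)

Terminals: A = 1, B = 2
Find the Thévenin equivalent first; then I_n = V_th/R_th and R_n = R_th.
Step 1 — V_th is the open-circuit voltage V_A - V_B (nothing connected across the terminals).
Nodal analysis, taking node 2 as the 0 V reference.
Source V1 fixes V_0 = 10 V.
KCL at each unknown node (sum of currents leaving = 0; resistances in Ω):
  Node 1: (V_1 - 10)/40 + (V_1 - 0)/50 = 0
Collecting terms: 0.045 × V_1 = 0.25  =>  V_1 = 5.556 V
V_th = V_1 - V_2 = 5.556 - 0 = 5.556 V
Step 2 — R_th: zero the source — replace V1 by a short circuit (node 2 merges into node 0) — and find the resistance seen between A (node 1) and B (node 0).
Reduce the network between node 1 (A) and node 0 (B) by series/parallel combination:
  Rp1 = R1 ‖ R2 (parallel, both between nodes 0 and 1) = 1/(1/40 + 1/50) = 22.22 Ω
R_th = 22.22 Ω
I_n = V_th/R_th = 5.556/22.22 = 0.25 A, and R_n = R_th = 22.22 Ω

Final answer: I_n = 0.25 A, R_n = 22.22 Ω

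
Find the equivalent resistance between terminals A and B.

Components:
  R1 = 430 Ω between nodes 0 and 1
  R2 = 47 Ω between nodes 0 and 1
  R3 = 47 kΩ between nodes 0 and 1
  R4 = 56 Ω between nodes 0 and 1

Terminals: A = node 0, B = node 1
Reduce the network between node 0 (A) and node 1 (B) by series/parallel combination:
  Rp1 = R1 ‖ R2 ‖ R3 ‖ R4 (parallel, all between nodes 0 and 1) = 1/(1/430 + 1/47 + 1/47000 + 1/56) = 24.11 Ω
R_eq = 24.11 Ω

Final answer: 24.11 Ω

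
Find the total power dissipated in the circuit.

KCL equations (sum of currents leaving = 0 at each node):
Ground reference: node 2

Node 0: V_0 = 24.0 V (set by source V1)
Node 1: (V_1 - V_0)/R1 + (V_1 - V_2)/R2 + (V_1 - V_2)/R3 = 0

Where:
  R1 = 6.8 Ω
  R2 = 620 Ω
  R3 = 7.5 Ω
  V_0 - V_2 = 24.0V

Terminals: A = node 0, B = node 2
Nodal analysis, taking node 2 as the 0 V reference.
Source V1 fixes V_0 = 24 V.
KCL at each unknown node (sum of currents leaving = 0; resistances in Ω):
  Node 1: (V_1 - 24)/6.8 + (V_1 - 0)/620 + (V_1 - 0)/7.5 = 0
Collecting terms: 0.282 × V_1 = 3.529  =>  V_1 = 12.52 V
Power in each resistor, P = (ΔV)²/R:
  P_R1 = (24 - 12.52)²/6.8 = 19.4 W
  P_R2 = (12.52 - 0)²/620 = 0.2526 W
  P_R3 = (12.52 - 0)²/7.5 = 20.88 W
P_total = P_R1 + P_R2 + P_R3 = 40.53 W

Final answer: 40.53 W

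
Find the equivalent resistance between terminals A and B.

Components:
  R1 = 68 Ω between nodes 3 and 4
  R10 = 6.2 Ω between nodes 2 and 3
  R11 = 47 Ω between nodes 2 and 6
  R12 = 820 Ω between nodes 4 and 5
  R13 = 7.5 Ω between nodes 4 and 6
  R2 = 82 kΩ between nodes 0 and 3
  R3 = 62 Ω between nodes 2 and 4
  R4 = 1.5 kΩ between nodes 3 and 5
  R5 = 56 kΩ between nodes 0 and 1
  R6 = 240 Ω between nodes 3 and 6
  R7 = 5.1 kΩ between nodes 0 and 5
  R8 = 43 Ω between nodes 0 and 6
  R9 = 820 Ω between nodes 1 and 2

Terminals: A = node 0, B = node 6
The network is not a plain series/parallel combination. Inject a 1 A test current into terminal A (node 0) and return it from terminal B (node 6); then R_eq = V_A / (1 A).
Nodal analysis, taking node 6 as the 0 V reference.
Current source I_test pushes 1 A into node 0 and draws it out of node 6.
KCL at each unknown node (sum of currents leaving = 0; resistances in Ω):
  Node 0: (V_0 - V_3)/82000 + (V_0 - V_1)/56000 + (V_0 - V_5)/5100 + (V_0 - 0)/43 - 1 = 0
  Node 1: (V_1 - V_0)/56000 + (V_1 - V_2)/820 = 0
  Node 2: (V_2 - V_1)/820 + (V_2 - V_4)/62 + (V_2 - V_3)/6.2 + (V_2 - 0)/47 = 0
  Node 3: (V_3 - V_0)/82000 + (V_3 - V_2)/6.2 + (V_3 - V_4)/68 + (V_3 - V_5)/1500 + (V_3 - 0)/240 = 0
  Node 4: (V_4 - V_2)/62 + (V_4 - V_3)/68 + (V_4 - V_5)/820 + (V_4 - 0)/7.5 = 0
  Node 5: (V_5 - V_0)/5100 + (V_5 - V_3)/1500 + (V_5 - V_4)/820 = 0
Collecting terms (coefficients in siemens):
  0.02348·V_0 - 0.00001786·V_1 - 0.0000122·V_3 - 0.0001961·V_5 = 1
  0.001237·V_1 - 0.00001786·V_0 - 0.00122·V_2 = 0
  0.1999·V_2 - 0.00122·V_1 - 0.1613·V_3 - 0.01613·V_4 = 0
  0.1808·V_3 - 0.0000122·V_0 - 0.1613·V_2 - 0.01471·V_4 - 0.0006667·V_5 = 0
  0.1654·V_4 - 0.01613·V_2 - 0.01471·V_3 - 0.00122·V_5 = 0
  0.002082·V_5 - 0.0001961·V_0 - 0.0006667·V_3 - 0.00122·V_4 = 0
Solving these 6 simultaneous equations (Gaussian elimination) gives:
  V_0 = 42.62 V, V_1 = 0.7058 V, V_2 = 0.09201 V, V_3 = 0.1039 V
  V_4 = 0.04826 V, V_5 = 4.075 V
R_eq = V_0 / 1 A = 42.62 Ω

Final answer: 42.62 Ω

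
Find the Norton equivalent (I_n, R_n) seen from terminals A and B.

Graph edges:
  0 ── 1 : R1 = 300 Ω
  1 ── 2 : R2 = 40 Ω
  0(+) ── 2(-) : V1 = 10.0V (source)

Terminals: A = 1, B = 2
Find the Thévenin equivalent first; then I_n = V_th/R_th and R_n = R_th.
Step 1 — V_th is the open-circuit voltage V_A - V_B (nothing connected across the terminals).
Nodal analysis, taking node 2 as the 0 V reference.
Source V1 fixes V_0 = 10 V.
KCL at each unknown node (sum of currents leaving = 0; resistances in Ω):
  Node 1: (V_1 - 10)/300 + (V_1 - 0)/40 = 0
Collecting terms: 0.02833 × V_1 = 0.03333  =>  V_1 = 1.176 V
V_th = V_1 - V_2 = 1.176 - 0 = 1.176 V
Step 2 — R_th: zero the source — replace V1 by a short circuit (node 2 merges into node 0) — and find the resistance seen between A (node 1) and B (node 0).
Reduce the network between node 1 (A) and node 0 (B) by series/parallel combination:
  Rp1 = R1 ‖ R2 (parallel, both between nodes 0 and 1) = 1/(1/300 + 1/40) = 35.29 Ω
R_th = 35.29 Ω
I_n = V_th/R_th = 1.176/35.29 = 0.03333 A, and R_n = R_th = 35.29 Ω

Final answer: I_n = 0.03333 A, R_n = 35.29 Ω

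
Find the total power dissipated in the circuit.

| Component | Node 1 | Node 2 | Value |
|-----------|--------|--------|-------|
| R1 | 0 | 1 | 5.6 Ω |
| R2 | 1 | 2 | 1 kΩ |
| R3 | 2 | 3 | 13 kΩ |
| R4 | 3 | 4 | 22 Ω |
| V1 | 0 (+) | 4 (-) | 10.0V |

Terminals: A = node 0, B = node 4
Nodal analysis, taking node 4 as the 0 V reference.
Source V1 fixes V_0 = 10 V.
KCL at each unknown node (sum of currents leaving = 0; resistances in Ω):
  Node 1: (V_1 - 10)/5.6 + (V_1 - V_2)/1000 = 0
  Node 2: (V_2 - V_1)/1000 + (V_2 - V_3)/13000 = 0
  Node 3: (V_3 - V_2)/13000 + (V_3 - 0)/22 = 0
Collecting terms (coefficients in siemens):
  0.1796·V_1 - 0.001·V_2 = 1.786
  0.001077·V_2 - 0.001·V_1 - 0.00007692·V_3 = 0
  0.04553·V_3 - 0.00007692·V_2 = 0
Solving these 3 simultaneous equations (Gaussian elimination) gives:
  V_1 = 9.996 V, V_2 = 9.283 V, V_3 = 0.01568 V
Power in each resistor, P = (ΔV)²/R:
  P_R1 = (10 - 9.996)²/5.6 = 0.000002846 W
  P_R2 = (9.996 - 9.283)²/1000 = 0.0005082 W
  P_R3 = (9.283 - 0.01568)²/13000 = 0.006607 W
  P_R4 = (0.01568 - 0)²/22 = 0.00001118 W
P_total = P_R1 + P_R2 + P_R3 + P_R4 = 0.007129 W

Final answer: 0.007129 W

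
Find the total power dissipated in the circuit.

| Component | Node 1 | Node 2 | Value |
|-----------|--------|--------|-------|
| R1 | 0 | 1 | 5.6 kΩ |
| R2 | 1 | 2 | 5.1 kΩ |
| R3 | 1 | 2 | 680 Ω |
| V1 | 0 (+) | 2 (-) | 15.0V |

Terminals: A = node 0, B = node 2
Nodal analysis, taking node 2 as the 0 V reference.
Source V1 fixes V_0 = 15 V.
KCL at each unknown node (sum of currents leaving = 0; resistances in Ω):
  Node 1: (V_1 - 15)/5600 + (V_1 - 0)/5100 + (V_1 - 0)/680 = 0
Collecting terms: 0.001845 × V_1 = 0.002679  =>  V_1 = 1.452 V
Power in each resistor, P = (ΔV)²/R:
  P_R1 = (15 - 1.452)²/5600 = 0.03278 W
  P_R2 = (1.452 - 0)²/5100 = 0.0004132 W
  P_R3 = (1.452 - 0)²/680 = 0.003099 W
P_total = P_R1 + P_R2 + P_R3 = 0.03629 W

Final answer: 0.03629 W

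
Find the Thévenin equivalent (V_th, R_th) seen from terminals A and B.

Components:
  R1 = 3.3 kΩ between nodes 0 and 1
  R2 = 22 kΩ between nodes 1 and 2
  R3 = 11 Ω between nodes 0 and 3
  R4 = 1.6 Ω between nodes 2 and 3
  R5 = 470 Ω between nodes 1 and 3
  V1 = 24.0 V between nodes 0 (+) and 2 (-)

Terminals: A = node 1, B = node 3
Step 1 — V_th is the open-circuit voltage V_A - V_B (nothing connected across the terminals).
Nodal analysis, taking node 2 as the 0 V reference.
Source V1 fixes V_0 = 24 V.
KCL at each unknown node (sum of currents leaving = 0; resistances in Ω):
  Node 1: (V_1 - 24)/3300 + (V_1 - 0)/22000 + (V_1 - V_3)/470 = 0
  Node 3: (V_3 - 24)/11 + (V_3 - 0)/1.6 + (V_3 - V_1)/470 = 0
Collecting terms (coefficients in siemens):
  0.002476·V_1 - 0.002128·V_3 = 0.007273
  0.718·V_3 - 0.002128·V_1 = 2.182
Determinant D = (0.002476)(0.718) - (-0.002128)(-0.002128) = 0.001773
V_1 = [(0.007273)(0.718) - (-0.002128)(2.182)]/D = 5.562 V
V_3 = [(0.002476)(2.182) - (0.007273)(-0.002128)]/D = 3.055 V
V_th = V_1 - V_3 = 5.562 - 3.055 = 2.507 V
Step 2 — R_th: zero the source — replace V1 by a short circuit (node 2 merges into node 0) — and find the resistance seen between A (node 1) and B (node 3).
Reduce the network between node 1 (A) and node 3 (B) by series/parallel combination:
  Rp1 = R1 ‖ R2 (parallel, both between nodes 0 and 1) = 1/(1/3300 + 1/22000) = 2870 Ω
  Rp2 = R3 ‖ R4 (parallel, both between nodes 0 and 3) = 1/(1/11 + 1/1.6) = 1.397 Ω
  Rs1 = Rp1 + Rp2 (series, joined only at node 0) = 2870 + 1.397 = 2871 Ω
  Rp3 = R5 ‖ Rs1 (parallel, both between nodes 1 and 3) = 1/(1/470 + 1/2871) = 403.9 Ω
R_th = 403.9 Ω

Final answer: V_th = 2.507 V, R_th = 403.9 Ω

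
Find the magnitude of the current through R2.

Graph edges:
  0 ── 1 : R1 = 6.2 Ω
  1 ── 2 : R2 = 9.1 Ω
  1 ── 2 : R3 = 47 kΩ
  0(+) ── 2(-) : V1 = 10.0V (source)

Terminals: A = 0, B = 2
Nodal analysis, taking node 2 as the 0 V reference.
Source V1 fixes V_0 = 10 V.
KCL at each unknown node (sum of currents leaving = 0; resistances in Ω):
  Node 1: (V_1 - 10)/6.2 + (V_1 - 0)/9.1 + (V_1 - 0)/47000 = 0
Collecting terms: 0.2712 × V_1 = 1.613  =>  V_1 = 5.947 V
I_R2 = (V_1 - V_2)/R2 = (5.947 - 0)/9.1 = 0.6535 A
|I_R2| = 0.6535 A

Final answer: |I_R2| = 0.6535 A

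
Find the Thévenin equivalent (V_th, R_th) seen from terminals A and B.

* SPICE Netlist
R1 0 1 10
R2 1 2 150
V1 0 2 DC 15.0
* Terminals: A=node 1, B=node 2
Step 1 — V_th is the open-circuit voltage V_A - V_B (nothing connected across the terminals).
Nodal analysis, taking node 2 as the 0 V reference.
Source V1 fixes V_0 = 15 V.
KCL at each unknown node (sum of currents leaving = 0; resistances in Ω):
  Node 1: (V_1 - 15)/10 + (V_1 - 0)/150 = 0
Collecting terms: 0.1067 × V_1 = 1.5  =>  V_1 = 14.06 V
V_th = V_1 - V_2 = 14.06 - 0 = 14.06 V
Step 2 — R_th: zero the source — replace V1 by a short circuit (node 2 merges into node 0) — and find the resistance seen between A (node 1) and B (node 0).
Reduce the network between node 1 (A) and node 0 (B) by series/parallel combination:
  Rp1 = R1 ‖ R2 (parallel, both between nodes 0 and 1) = 1/(1/10 + 1/150) = 9.375 Ω
R_th = 9.375 Ω

Final answer: V_th = 14.06 V, R_th = 9.375 Ω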